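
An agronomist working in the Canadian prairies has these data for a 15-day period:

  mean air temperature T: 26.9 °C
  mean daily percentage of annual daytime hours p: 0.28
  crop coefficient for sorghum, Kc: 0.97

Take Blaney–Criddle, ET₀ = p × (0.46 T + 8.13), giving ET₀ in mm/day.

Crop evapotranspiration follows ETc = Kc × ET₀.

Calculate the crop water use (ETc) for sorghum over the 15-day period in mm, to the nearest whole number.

ET₀ = 0.28 × (0.46 × 26.9 + 8.13) = 0.28 × 20.504 = 5.7411 mm/d
ETc = Kc × ET₀ = 0.97 × 5.7411 = 5.5689 mm/d
Over 15 days: 5.5689 × 15 = 83.534 mm

84 mm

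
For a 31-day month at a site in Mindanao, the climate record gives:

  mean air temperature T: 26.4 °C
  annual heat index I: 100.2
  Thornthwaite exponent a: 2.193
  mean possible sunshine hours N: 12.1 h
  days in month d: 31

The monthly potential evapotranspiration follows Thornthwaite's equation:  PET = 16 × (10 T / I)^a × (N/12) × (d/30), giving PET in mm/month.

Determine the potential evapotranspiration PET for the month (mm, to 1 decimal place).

139.5 mm

10T/I = 10 × 26.4 / 100.2 = 2.6347
(10T/I)^a = 2.6347^2.193 = 8.3688
Uncorrected PET = 16 × 8.3688 = 133.901 mm
Correction = (N/12)(d/30) = (12.1/12)(31/30) = 1.0419
PET = 133.901 × 1.0419 = 139.511 mm/month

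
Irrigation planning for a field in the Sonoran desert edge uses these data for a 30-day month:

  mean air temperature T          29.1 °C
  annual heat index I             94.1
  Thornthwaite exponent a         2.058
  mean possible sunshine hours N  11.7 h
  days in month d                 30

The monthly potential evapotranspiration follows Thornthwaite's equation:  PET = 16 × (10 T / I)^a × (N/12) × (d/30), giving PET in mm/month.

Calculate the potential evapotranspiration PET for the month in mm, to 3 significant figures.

10T/I = 10 × 29.1 / 94.1 = 3.0925
(10T/I)^a = 3.0925^2.058 = 10.2107
Uncorrected PET = 16 × 10.2107 = 163.371 mm
Correction = (N/12)(d/30) = (11.7/12)(30/30) = 0.9750
PET = 163.371 × 0.9750 = 159.287 mm/month

159 mm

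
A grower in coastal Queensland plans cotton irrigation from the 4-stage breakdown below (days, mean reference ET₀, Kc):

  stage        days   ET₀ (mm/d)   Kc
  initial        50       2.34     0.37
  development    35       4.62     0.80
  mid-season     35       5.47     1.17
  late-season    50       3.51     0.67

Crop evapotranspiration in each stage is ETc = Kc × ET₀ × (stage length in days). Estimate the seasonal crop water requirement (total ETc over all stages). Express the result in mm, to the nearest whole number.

514 mm

initial: 0.37 × 2.34 × 50 = 43.29 mm
development: 0.80 × 4.62 × 35 = 129.36 mm
mid-season: 1.17 × 5.47 × 35 = 224.00 mm
late-season: 0.67 × 3.51 × 50 = 117.59 mm
Seasonal total = 514.24 mm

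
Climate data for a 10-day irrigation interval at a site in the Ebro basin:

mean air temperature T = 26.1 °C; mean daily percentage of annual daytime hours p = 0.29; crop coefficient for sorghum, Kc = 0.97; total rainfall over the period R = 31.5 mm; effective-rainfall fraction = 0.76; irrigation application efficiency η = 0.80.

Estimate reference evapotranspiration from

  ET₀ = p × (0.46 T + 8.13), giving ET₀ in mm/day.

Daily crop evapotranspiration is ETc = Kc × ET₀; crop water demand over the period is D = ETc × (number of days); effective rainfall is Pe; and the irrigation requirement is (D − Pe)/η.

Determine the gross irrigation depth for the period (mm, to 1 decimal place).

ET₀ = 0.29 × (0.46 × 26.1 + 8.13) = 0.29 × 20.136 = 5.8394 mm/d
ETc = Kc × ET₀ = 0.97 × 5.8394 = 5.6642 mm/d
Crop demand D = ETc × 10 d = 5.6642 × 10 = 56.642 mm
Pe = 0.76 × 31.5 = 23.940 mm
D − Pe = 56.642 − 23.940 = 32.702 mm
Gross irrigation = 32.702 / 0.80 = 40.878 mm

40.9 mm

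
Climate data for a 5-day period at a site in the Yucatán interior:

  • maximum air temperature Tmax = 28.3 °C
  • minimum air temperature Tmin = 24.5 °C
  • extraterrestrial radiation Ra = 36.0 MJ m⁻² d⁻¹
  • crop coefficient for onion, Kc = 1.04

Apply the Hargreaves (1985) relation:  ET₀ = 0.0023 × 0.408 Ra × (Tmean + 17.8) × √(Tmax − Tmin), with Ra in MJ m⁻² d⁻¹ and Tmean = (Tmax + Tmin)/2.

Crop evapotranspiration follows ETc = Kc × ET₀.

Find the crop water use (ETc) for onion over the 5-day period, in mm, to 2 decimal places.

Tmean = (28.3 + 24.5)/2 = 26.40 °C
0.408 Ra = 0.408 × 36.0 = 14.6880 mm/d equivalent
ET₀ = 0.0023 × 14.6880 × (26.40 + 17.8) × √3.8 = 0.0023 × 14.6880 × 44.20 × 1.9494 = 2.9108 mm/d
ETc = Kc × ET₀ = 1.04 × 2.9108 = 3.0272 mm/d
Over 5 days: 3.0272 × 5 = 15.136 mm

15.14 mm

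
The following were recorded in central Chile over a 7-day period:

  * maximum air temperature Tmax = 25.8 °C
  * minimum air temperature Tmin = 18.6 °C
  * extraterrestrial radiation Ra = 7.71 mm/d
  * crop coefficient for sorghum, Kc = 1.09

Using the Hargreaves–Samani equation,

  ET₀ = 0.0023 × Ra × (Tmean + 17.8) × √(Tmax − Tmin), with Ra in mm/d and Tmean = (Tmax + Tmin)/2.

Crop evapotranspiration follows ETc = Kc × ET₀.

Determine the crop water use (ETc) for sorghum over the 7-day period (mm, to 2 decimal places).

Tmean = (25.8 + 18.6)/2 = 22.20 °C
ET₀ = 0.0023 × 7.71 × (22.20 + 17.8) × √7.2 = 0.0023 × 7.71 × 40.00 × 2.6833 = 1.9033 mm/d
ETc = Kc × ET₀ = 1.09 × 1.9033 = 2.0746 mm/d
Over 7 days: 2.0746 × 7 = 14.522 mm

14.52 mm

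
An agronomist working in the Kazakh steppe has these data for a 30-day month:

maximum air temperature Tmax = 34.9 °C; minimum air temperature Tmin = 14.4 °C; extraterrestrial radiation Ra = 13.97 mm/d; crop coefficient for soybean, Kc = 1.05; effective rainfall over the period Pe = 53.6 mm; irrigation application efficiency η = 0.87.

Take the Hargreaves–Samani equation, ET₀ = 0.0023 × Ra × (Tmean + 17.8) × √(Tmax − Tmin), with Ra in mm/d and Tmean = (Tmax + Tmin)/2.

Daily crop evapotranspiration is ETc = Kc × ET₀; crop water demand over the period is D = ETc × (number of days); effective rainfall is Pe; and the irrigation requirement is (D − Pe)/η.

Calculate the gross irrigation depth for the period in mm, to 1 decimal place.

Tmean = (34.9 + 14.4)/2 = 24.65 °C
ET₀ = 0.0023 × 13.97 × (24.65 + 17.8) × √20.5 = 0.0023 × 13.97 × 42.45 × 4.5277 = 6.1756 mm/d
ETc = Kc × ET₀ = 1.05 × 6.1756 = 6.4844 mm/d
Crop demand D = ETc × 30 d = 6.4844 × 30 = 194.532 mm
D − Pe = 194.532 − 53.6 = 140.932 mm
Gross irrigation = 140.932 / 0.87 = 161.991 mm

162.0 mm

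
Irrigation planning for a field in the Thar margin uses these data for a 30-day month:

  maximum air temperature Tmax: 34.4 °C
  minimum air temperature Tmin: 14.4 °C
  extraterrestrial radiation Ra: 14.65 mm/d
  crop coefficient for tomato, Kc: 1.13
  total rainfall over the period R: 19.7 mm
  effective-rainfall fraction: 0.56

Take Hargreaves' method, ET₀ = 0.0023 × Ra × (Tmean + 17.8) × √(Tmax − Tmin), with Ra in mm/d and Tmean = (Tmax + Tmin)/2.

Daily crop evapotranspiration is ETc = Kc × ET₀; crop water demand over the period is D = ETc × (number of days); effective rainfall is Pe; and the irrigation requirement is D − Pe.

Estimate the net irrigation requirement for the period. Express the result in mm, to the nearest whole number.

205 mm

Tmean = (34.4 + 14.4)/2 = 24.40 °C
ET₀ = 0.0023 × 14.65 × (24.40 + 17.8) × √20.0 = 0.0023 × 14.65 × 42.20 × 4.4721 = 6.3590 mm/d
ETc = Kc × ET₀ = 1.13 × 6.3590 = 7.1857 mm/d
Crop demand D = ETc × 30 d = 7.1857 × 30 = 215.571 mm
Pe = 0.56 × 19.7 = 11.032 mm
D − Pe = 215.571 − 11.032 = 204.539 mm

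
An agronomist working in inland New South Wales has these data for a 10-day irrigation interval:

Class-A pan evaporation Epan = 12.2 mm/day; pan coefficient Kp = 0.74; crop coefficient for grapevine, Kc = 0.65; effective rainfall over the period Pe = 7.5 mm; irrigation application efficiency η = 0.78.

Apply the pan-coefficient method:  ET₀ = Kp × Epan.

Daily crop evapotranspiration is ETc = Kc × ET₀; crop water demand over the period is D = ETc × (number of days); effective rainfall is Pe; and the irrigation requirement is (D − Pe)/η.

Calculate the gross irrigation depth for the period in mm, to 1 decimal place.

65.6 mm

ET₀ = 0.74 × 12.2 = 9.0280 mm/d
ETc = Kc × ET₀ = 0.65 × 9.0280 = 5.8682 mm/d
Crop demand D = ETc × 10 d = 5.8682 × 10 = 58.682 mm
D − Pe = 58.682 − 7.5 = 51.182 mm
Gross irrigation = 51.182 / 0.78 = 65.618 mm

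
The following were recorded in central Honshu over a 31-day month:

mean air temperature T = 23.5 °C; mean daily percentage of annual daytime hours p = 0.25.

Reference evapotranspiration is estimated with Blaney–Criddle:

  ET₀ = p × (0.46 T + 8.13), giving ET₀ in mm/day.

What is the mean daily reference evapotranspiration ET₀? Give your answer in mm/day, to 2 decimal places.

ET₀ = 0.25 × (0.46 × 23.5 + 8.13) = 0.25 × 18.940 = 4.7350 mm/d

4.74 mm/day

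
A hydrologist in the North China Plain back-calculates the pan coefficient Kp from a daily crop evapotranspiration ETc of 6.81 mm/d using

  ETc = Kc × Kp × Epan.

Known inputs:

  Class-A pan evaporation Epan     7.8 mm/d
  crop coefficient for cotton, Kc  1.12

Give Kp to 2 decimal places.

ETc = Kc × Kp × Epan  ⇒  Kp = ETc / (Kc × Epan)
Kp = 6.81 / (1.12 × 7.8) = 6.81 / 8.736 = 0.7795

0.78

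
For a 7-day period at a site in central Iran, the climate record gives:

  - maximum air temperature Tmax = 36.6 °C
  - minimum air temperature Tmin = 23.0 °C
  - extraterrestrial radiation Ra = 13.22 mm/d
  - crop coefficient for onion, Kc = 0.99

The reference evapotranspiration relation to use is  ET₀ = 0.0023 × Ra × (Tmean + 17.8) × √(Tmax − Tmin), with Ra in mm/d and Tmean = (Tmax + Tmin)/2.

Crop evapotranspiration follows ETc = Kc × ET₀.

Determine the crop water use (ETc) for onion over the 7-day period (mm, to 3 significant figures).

Tmean = (36.6 + 23.0)/2 = 29.80 °C
ET₀ = 0.0023 × 13.22 × (29.80 + 17.8) × √13.6 = 0.0023 × 13.22 × 47.60 × 3.6878 = 5.3374 mm/d
ETc = Kc × ET₀ = 0.99 × 5.3374 = 5.2840 mm/d
Over 7 days: 5.2840 × 7 = 36.988 mm

37.0 mm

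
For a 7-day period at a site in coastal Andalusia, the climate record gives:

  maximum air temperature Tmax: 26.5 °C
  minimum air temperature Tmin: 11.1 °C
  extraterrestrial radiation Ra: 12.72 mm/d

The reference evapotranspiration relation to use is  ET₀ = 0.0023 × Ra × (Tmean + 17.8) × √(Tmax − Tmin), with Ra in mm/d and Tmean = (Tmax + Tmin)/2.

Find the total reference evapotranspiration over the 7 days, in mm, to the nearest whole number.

29 mm

Tmean = (26.5 + 11.1)/2 = 18.80 °C
ET₀ = 0.0023 × 12.72 × (18.80 + 17.8) × √15.4 = 0.0023 × 12.72 × 36.60 × 3.9243 = 4.2020 mm/d
Over 7 days: 4.2020 × 7 = 29.414 mm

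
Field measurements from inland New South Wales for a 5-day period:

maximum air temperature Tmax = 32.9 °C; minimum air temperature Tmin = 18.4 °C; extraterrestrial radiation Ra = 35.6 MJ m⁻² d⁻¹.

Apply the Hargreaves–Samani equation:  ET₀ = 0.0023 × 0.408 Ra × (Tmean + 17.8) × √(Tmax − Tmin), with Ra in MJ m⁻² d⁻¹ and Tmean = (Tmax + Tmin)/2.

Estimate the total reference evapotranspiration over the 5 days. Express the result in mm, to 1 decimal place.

Tmean = (32.9 + 18.4)/2 = 25.65 °C
0.408 Ra = 0.408 × 35.6 = 14.5248 mm/d equivalent
ET₀ = 0.0023 × 14.5248 × (25.65 + 17.8) × √14.5 = 0.0023 × 14.5248 × 43.45 × 3.8079 = 5.5273 mm/d
Over 5 days: 5.5273 × 5 = 27.637 mm

27.6 mm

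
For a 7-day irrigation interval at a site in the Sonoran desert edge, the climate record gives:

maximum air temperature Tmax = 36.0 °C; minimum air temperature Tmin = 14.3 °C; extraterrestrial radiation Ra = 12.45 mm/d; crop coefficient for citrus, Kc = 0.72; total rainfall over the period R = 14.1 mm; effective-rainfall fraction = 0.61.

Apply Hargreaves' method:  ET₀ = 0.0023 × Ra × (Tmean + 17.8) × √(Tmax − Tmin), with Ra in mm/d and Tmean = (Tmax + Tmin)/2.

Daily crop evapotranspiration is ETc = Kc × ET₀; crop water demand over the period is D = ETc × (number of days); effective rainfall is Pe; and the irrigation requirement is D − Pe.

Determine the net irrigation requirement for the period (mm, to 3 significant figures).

20.3 mm

Tmean = (36.0 + 14.3)/2 = 25.15 °C
ET₀ = 0.0023 × 12.45 × (25.15 + 17.8) × √21.7 = 0.0023 × 12.45 × 42.95 × 4.6583 = 5.7291 mm/d
ETc = Kc × ET₀ = 0.72 × 5.7291 = 4.1250 mm/d
Crop demand D = ETc × 7 d = 4.1250 × 7 = 28.875 mm
Pe = 0.61 × 14.1 = 8.601 mm
D − Pe = 28.875 − 8.601 = 20.274 mm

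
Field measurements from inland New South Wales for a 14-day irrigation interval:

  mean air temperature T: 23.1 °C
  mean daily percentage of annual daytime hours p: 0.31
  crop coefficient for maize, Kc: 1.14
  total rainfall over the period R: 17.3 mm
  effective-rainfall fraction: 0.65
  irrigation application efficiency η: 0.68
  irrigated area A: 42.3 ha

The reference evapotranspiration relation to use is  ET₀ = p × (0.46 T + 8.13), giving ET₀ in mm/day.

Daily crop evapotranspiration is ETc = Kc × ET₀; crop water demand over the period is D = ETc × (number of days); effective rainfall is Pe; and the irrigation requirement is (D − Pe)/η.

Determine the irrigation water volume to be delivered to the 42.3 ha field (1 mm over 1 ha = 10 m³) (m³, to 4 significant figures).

50730 m³

ET₀ = 0.31 × (0.46 × 23.1 + 8.13) = 0.31 × 18.756 = 5.8144 mm/d
ETc = Kc × ET₀ = 1.14 × 5.8144 = 6.6284 mm/d
Crop demand D = ETc × 14 d = 6.6284 × 14 = 92.798 mm
Pe = 0.65 × 17.3 = 11.245 mm
D − Pe = 92.798 − 11.245 = 81.553 mm
Gross irrigation = 81.553 / 0.68 = 119.931 mm
Volume = 119.931 mm × 42.3 ha × 10 = 50730.8 m³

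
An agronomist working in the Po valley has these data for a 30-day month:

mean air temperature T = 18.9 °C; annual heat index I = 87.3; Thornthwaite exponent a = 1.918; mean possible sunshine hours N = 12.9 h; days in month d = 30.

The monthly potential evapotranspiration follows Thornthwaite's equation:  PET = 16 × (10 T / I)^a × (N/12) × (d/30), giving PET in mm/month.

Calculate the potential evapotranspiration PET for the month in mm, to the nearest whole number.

76 mm

10T/I = 10 × 18.9 / 87.3 = 2.1649
(10T/I)^a = 2.1649^1.918 = 4.3992
Uncorrected PET = 16 × 4.3992 = 70.387 mm
Correction = (N/12)(d/30) = (12.9/12)(30/30) = 1.0750
PET = 70.387 × 1.0750 = 75.666 mm/month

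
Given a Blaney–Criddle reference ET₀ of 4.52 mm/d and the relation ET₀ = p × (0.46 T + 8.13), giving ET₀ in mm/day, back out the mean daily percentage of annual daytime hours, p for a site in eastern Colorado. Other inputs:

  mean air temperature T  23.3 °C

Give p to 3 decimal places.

0.240

p = ET₀ / (0.46 T + 8.13) = 4.52 / (0.46 × 23.3 + 8.13) = 4.52 / 18.848 = 0.2398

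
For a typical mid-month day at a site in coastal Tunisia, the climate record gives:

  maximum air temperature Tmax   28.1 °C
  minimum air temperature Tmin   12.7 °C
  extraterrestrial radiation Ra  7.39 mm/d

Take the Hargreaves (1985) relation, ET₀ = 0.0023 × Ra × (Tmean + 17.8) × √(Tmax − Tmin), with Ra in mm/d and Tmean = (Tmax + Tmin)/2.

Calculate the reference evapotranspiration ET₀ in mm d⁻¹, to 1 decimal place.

2.5 mm d⁻¹

Tmean = (28.1 + 12.7)/2 = 20.40 °C
ET₀ = 0.0023 × 7.39 × (20.40 + 17.8) × √15.4 = 0.0023 × 7.39 × 38.20 × 3.9243 = 2.5480 mm/d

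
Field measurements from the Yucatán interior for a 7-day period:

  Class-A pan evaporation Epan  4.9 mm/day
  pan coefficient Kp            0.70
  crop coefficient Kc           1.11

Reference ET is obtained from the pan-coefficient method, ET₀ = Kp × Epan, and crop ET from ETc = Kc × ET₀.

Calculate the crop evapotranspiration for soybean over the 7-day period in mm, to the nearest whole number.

27 mm

ET₀ = 0.70 × 4.9 = 3.4300 mm/d
ETc = Kc × ET₀ = 1.11 × 3.4300 = 3.8073 mm/d
Over 7 days: 3.8073 × 7 = 26.651 mm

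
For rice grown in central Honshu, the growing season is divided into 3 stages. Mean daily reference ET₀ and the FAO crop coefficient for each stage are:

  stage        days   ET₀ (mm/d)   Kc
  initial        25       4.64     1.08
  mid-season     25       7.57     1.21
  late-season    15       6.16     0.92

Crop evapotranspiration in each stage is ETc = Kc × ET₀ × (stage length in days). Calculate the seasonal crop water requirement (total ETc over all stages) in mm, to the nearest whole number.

439 mm

initial: 1.08 × 4.64 × 25 = 125.28 mm
mid-season: 1.21 × 7.57 × 25 = 228.99 mm
late-season: 0.92 × 6.16 × 15 = 85.01 mm
Seasonal total = 439.28 mm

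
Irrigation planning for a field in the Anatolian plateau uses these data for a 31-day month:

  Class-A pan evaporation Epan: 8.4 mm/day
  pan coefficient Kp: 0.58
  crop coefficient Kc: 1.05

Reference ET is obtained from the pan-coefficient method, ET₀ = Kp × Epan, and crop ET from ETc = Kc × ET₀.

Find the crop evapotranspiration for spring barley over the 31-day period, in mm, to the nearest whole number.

159 mm

ET₀ = 0.58 × 8.4 = 4.8720 mm/d
ETc = Kc × ET₀ = 1.05 × 4.8720 = 5.1156 mm/d
Over 31 days: 5.1156 × 31 = 158.584 mm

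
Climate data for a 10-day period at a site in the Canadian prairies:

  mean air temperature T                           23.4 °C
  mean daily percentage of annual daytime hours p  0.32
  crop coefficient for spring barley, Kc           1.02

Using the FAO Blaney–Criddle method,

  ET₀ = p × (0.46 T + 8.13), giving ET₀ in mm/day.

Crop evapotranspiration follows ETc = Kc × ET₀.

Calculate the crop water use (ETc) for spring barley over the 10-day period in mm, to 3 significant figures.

ET₀ = 0.32 × (0.46 × 23.4 + 8.13) = 0.32 × 18.894 = 6.0461 mm/d
ETc = Kc × ET₀ = 1.02 × 6.0461 = 6.1670 mm/d
Over 10 days: 6.1670 × 10 = 61.670 mm

61.7 mm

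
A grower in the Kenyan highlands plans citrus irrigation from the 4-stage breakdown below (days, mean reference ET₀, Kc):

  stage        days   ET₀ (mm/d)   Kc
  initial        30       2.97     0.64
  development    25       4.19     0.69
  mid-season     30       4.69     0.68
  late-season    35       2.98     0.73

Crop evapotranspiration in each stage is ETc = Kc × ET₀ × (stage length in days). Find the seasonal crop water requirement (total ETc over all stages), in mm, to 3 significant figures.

initial: 0.64 × 2.97 × 30 = 57.02 mm
development: 0.69 × 4.19 × 25 = 72.28 mm
mid-season: 0.68 × 4.69 × 30 = 95.68 mm
late-season: 0.73 × 2.98 × 35 = 76.14 mm
Seasonal total = 301.12 mm

301 mm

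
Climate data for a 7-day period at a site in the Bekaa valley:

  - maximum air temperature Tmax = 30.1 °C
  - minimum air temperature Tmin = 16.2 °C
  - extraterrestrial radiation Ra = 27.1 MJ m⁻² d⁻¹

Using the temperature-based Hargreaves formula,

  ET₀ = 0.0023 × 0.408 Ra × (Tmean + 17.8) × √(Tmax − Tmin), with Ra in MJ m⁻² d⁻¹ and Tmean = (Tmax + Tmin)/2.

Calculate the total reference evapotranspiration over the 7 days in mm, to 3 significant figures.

Tmean = (30.1 + 16.2)/2 = 23.15 °C
0.408 Ra = 0.408 × 27.1 = 11.0568 mm/d equivalent
ET₀ = 0.0023 × 11.0568 × (23.15 + 17.8) × √13.9 = 0.0023 × 11.0568 × 40.95 × 3.7283 = 3.8826 mm/d
Over 7 days: 3.8826 × 7 = 27.178 mm

27.2 mm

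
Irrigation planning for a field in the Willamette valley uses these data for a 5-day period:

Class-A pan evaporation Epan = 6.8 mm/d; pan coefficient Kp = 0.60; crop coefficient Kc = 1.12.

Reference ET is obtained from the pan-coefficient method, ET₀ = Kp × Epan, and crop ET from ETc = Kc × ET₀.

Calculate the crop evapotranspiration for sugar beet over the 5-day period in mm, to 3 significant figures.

ET₀ = 0.60 × 6.8 = 4.0800 mm/d
ETc = Kc × ET₀ = 1.12 × 4.0800 = 4.5696 mm/d
Over 5 days: 4.5696 × 5 = 22.848 mm

22.8 mm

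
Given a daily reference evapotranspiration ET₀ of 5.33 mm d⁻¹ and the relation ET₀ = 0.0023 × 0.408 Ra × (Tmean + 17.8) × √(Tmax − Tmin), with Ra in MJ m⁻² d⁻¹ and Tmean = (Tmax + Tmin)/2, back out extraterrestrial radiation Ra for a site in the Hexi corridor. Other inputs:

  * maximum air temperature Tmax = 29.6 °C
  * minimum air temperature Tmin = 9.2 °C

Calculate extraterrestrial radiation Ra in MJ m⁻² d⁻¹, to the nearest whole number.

34 MJ m⁻² d⁻¹

Tmean = (29.6+9.2)/2 = 19.40 °C; ΔT = 20.4
Ra = ET₀ / [0.0023 × 0.408 × (Tmean+17.8) × √ΔT]
   = 5.33 / (0.0023 × 0.408 × 37.20 × 4.5166) = 33.805 MJ m⁻² d⁻¹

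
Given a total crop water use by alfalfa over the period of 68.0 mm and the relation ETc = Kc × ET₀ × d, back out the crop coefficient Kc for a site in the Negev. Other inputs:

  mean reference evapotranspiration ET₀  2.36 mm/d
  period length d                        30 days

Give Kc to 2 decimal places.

0.96

ETc = Kc × ET₀ × d  ⇒  Kc = ETc / (ET₀ × d)
Kc = 68.0 / (2.36 × 30) = 68.0 / 70.80 = 0.9605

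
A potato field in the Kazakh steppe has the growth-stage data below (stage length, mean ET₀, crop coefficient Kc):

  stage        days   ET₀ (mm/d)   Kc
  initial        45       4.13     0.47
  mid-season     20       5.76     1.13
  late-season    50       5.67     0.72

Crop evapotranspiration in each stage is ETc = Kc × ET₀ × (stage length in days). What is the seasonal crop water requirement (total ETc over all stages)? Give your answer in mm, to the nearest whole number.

422 mm

initial: 0.47 × 4.13 × 45 = 87.35 mm
mid-season: 1.13 × 5.76 × 20 = 130.18 mm
late-season: 0.72 × 5.67 × 50 = 204.12 mm
Seasonal total = 421.65 mm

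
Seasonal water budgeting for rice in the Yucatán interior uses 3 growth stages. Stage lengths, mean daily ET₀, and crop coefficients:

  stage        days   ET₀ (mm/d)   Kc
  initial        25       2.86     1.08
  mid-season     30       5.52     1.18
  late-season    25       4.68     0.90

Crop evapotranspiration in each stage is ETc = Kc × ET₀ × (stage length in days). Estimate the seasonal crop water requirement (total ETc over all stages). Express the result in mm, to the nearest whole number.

378 mm

initial: 1.08 × 2.86 × 25 = 77.22 mm
mid-season: 1.18 × 5.52 × 30 = 195.41 mm
late-season: 0.90 × 4.68 × 25 = 105.30 mm
Seasonal total = 377.93 mm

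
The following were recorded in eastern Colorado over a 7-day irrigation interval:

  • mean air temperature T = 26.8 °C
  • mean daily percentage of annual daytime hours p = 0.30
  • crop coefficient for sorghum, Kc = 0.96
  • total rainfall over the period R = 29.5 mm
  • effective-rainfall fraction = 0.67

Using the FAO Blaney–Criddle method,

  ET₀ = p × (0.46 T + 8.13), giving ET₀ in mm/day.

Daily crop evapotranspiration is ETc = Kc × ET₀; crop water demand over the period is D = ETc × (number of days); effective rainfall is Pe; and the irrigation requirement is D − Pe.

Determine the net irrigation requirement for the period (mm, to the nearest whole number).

21 mm

ET₀ = 0.30 × (0.46 × 26.8 + 8.13) = 0.30 × 20.458 = 6.1374 mm/d
ETc = Kc × ET₀ = 0.96 × 6.1374 = 5.8919 mm/d
Crop demand D = ETc × 7 d = 5.8919 × 7 = 41.243 mm
Pe = 0.67 × 29.5 = 19.765 mm
D − Pe = 41.243 − 19.765 = 21.478 mm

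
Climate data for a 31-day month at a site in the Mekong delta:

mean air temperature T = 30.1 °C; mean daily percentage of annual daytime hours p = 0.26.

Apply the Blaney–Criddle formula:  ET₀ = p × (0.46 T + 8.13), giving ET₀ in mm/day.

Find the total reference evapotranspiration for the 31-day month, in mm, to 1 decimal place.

177.1 mm

ET₀ = 0.26 × (0.46 × 30.1 + 8.13) = 0.26 × 21.976 = 5.7138 mm/d
Monthly total = 5.7138 × 31 = 177.128 mm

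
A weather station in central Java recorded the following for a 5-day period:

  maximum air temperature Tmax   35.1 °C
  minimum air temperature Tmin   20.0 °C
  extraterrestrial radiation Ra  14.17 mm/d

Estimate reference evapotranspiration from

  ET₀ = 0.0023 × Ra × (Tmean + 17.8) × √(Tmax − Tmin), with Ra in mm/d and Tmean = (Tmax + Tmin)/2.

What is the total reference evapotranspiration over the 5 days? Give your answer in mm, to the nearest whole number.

29 mm

Tmean = (35.1 + 20.0)/2 = 27.55 °C
ET₀ = 0.0023 × 14.17 × (27.55 + 17.8) × √15.1 = 0.0023 × 14.17 × 45.35 × 3.8859 = 5.7434 mm/d
Over 5 days: 5.7434 × 5 = 28.717 mm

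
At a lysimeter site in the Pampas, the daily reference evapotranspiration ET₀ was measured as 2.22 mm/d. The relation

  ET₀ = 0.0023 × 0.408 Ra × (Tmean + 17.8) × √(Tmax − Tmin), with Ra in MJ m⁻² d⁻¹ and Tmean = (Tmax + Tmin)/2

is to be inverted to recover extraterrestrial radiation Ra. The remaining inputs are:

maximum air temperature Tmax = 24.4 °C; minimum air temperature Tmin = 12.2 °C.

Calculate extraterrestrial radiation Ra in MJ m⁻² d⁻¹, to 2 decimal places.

Tmean = (24.4+12.2)/2 = 18.30 °C; ΔT = 12.2
Ra = ET₀ / [0.0023 × 0.408 × (Tmean+17.8) × √ΔT]
   = 2.22 / (0.0023 × 0.408 × 36.10 × 3.4928) = 18.762 MJ m⁻² d⁻¹

18.76 MJ m⁻² d⁻¹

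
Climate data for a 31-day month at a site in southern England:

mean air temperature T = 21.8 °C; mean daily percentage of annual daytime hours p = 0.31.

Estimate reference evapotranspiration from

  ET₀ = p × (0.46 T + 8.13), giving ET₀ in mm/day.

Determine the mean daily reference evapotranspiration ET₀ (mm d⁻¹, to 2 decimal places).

ET₀ = 0.31 × (0.46 × 21.8 + 8.13) = 0.31 × 18.158 = 5.6290 mm/d

5.63 mm d⁻¹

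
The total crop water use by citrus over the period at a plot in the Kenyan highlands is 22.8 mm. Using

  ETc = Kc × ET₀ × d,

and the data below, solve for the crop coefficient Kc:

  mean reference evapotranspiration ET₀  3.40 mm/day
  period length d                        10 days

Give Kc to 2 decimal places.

0.67

ETc = Kc × ET₀ × d  ⇒  Kc = ETc / (ET₀ × d)
Kc = 22.8 / (3.40 × 10) = 22.8 / 34.00 = 0.6706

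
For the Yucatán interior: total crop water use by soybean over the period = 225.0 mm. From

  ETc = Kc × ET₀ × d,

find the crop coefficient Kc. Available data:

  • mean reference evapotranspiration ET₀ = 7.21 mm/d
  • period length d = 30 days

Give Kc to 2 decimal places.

1.04

ETc = Kc × ET₀ × d  ⇒  Kc = ETc / (ET₀ × d)
Kc = 225.0 / (7.21 × 30) = 225.0 / 216.30 = 1.0402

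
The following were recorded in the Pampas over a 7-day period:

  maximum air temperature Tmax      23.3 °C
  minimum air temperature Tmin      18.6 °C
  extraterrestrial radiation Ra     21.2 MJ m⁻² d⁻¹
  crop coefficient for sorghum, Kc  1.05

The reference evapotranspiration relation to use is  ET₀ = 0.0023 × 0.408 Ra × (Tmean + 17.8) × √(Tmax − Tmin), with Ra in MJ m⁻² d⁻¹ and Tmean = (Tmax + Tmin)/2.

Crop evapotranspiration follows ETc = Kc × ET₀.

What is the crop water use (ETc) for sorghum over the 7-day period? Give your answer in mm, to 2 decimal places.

Tmean = (23.3 + 18.6)/2 = 20.95 °C
0.408 Ra = 0.408 × 21.2 = 8.6496 mm/d equivalent
ET₀ = 0.0023 × 8.6496 × (20.95 + 17.8) × √4.7 = 0.0023 × 8.6496 × 38.75 × 2.1679 = 1.6712 mm/d
ETc = Kc × ET₀ = 1.05 × 1.6712 = 1.7548 mm/d
Over 7 days: 1.7548 × 7 = 12.284 mm

12.28 mm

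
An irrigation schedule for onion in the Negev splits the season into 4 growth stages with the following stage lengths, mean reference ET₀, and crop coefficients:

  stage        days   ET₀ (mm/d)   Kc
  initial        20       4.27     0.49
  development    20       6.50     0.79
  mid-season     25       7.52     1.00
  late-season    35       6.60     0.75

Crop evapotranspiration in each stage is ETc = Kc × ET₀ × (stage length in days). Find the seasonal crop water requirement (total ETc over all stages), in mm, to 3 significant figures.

506 mm

initial: 0.49 × 4.27 × 20 = 41.85 mm
development: 0.79 × 6.50 × 20 = 102.70 mm
mid-season: 1.00 × 7.52 × 25 = 188.00 mm
late-season: 0.75 × 6.60 × 35 = 173.25 mm
Seasonal total = 505.80 mm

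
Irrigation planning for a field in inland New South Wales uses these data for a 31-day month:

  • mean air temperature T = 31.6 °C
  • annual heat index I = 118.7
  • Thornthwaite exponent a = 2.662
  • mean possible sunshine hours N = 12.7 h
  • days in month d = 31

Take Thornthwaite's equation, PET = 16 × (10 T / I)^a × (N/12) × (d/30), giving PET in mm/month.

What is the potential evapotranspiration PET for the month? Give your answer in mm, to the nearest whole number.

237 mm

10T/I = 10 × 31.6 / 118.7 = 2.6622
(10T/I)^a = 2.6622^2.662 = 13.5516
Uncorrected PET = 16 × 13.5516 = 216.826 mm
Correction = (N/12)(d/30) = (12.7/12)(31/30) = 1.0936
PET = 216.826 × 1.0936 = 237.121 mm/month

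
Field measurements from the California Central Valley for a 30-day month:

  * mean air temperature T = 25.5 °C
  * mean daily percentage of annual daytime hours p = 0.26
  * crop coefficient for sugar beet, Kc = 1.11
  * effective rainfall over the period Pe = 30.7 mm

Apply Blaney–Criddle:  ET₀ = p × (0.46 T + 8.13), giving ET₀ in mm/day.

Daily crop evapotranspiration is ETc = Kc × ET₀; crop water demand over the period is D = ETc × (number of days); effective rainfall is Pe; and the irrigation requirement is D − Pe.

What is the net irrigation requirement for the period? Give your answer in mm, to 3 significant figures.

ET₀ = 0.26 × (0.46 × 25.5 + 8.13) = 0.26 × 19.860 = 5.1636 mm/d
ETc = Kc × ET₀ = 1.11 × 5.1636 = 5.7316 mm/d
Crop demand D = ETc × 30 d = 5.7316 × 30 = 171.948 mm
D − Pe = 171.948 − 30.7 = 141.248 mm

141 mm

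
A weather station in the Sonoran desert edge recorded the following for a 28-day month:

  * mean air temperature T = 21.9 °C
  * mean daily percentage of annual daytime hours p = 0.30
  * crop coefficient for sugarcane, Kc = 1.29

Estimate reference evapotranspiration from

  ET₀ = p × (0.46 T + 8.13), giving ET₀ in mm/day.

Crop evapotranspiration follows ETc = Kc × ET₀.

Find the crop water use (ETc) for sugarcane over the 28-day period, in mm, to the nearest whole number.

197 mm

ET₀ = 0.30 × (0.46 × 21.9 + 8.13) = 0.30 × 18.204 = 5.4612 mm/d
ETc = Kc × ET₀ = 1.29 × 5.4612 = 7.0449 mm/d
Over 28 days: 7.0449 × 28 = 197.257 mm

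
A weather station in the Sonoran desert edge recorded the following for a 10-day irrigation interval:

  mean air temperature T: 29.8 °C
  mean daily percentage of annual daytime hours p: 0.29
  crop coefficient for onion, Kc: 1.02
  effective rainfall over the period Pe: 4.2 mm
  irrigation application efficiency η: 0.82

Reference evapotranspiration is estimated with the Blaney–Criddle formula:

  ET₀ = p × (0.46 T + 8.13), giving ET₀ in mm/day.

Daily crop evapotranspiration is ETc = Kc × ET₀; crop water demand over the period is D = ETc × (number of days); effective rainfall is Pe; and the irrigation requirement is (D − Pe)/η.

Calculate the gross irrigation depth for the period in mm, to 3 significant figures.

73.7 mm

ET₀ = 0.29 × (0.46 × 29.8 + 8.13) = 0.29 × 21.838 = 6.3330 mm/d
ETc = Kc × ET₀ = 1.02 × 6.3330 = 6.4597 mm/d
Crop demand D = ETc × 10 d = 6.4597 × 10 = 64.597 mm
D − Pe = 64.597 − 4.2 = 60.397 mm
Gross irrigation = 60.397 / 0.82 = 73.655 mm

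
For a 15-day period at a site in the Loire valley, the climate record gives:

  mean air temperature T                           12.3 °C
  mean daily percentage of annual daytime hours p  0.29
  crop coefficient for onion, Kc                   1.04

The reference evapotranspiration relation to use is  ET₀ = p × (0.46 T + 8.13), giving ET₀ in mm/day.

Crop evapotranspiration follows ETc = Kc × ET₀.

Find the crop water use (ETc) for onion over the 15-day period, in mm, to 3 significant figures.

62.4 mm

ET₀ = 0.29 × (0.46 × 12.3 + 8.13) = 0.29 × 13.788 = 3.9985 mm/d
ETc = Kc × ET₀ = 1.04 × 3.9985 = 4.1584 mm/d
Over 15 days: 4.1584 × 15 = 62.376 mm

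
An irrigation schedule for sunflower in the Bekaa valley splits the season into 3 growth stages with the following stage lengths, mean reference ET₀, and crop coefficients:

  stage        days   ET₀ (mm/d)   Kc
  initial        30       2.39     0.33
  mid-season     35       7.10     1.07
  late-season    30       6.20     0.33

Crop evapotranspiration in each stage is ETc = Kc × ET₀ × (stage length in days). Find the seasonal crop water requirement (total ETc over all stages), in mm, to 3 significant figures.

initial: 0.33 × 2.39 × 30 = 23.66 mm
mid-season: 1.07 × 7.10 × 35 = 265.90 mm
late-season: 0.33 × 6.20 × 30 = 61.38 mm
Seasonal total = 350.94 mm

351 mm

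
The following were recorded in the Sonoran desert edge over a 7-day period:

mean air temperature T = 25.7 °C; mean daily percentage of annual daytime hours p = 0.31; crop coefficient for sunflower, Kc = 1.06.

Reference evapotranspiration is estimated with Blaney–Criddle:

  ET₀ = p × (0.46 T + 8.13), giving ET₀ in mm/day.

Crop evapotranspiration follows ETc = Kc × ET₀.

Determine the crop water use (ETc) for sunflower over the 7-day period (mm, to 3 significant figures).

45.9 mm

ET₀ = 0.31 × (0.46 × 25.7 + 8.13) = 0.31 × 19.952 = 6.1851 mm/d
ETc = Kc × ET₀ = 1.06 × 6.1851 = 6.5562 mm/d
Over 7 days: 6.5562 × 7 = 45.893 mm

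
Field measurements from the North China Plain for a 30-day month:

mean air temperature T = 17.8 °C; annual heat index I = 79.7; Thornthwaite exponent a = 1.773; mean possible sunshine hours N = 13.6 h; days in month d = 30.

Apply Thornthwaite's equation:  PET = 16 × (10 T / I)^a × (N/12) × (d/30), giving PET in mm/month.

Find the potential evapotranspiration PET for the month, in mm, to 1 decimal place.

75.4 mm

10T/I = 10 × 17.8 / 79.7 = 2.2334
(10T/I)^a = 2.2334^1.773 = 4.1564
Uncorrected PET = 16 × 4.1564 = 66.502 mm
Correction = (N/12)(d/30) = (13.6/12)(30/30) = 1.1333
PET = 66.502 × 1.1333 = 75.367 mm/month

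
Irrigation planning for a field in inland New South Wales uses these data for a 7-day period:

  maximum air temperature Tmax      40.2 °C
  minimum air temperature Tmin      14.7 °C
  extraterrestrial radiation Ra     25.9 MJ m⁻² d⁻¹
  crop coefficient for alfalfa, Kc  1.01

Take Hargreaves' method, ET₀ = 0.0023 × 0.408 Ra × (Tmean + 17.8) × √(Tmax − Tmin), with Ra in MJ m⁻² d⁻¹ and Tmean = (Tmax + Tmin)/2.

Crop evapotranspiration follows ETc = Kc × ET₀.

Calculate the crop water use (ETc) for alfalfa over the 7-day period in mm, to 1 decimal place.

39.3 mm

Tmean = (40.2 + 14.7)/2 = 27.45 °C
0.408 Ra = 0.408 × 25.9 = 10.5672 mm/d equivalent
ET₀ = 0.0023 × 10.5672 × (27.45 + 17.8) × √25.5 = 0.0023 × 10.5672 × 45.25 × 5.0498 = 5.5537 mm/d
ETc = Kc × ET₀ = 1.01 × 5.5537 = 5.6092 mm/d
Over 7 days: 5.6092 × 7 = 39.264 mm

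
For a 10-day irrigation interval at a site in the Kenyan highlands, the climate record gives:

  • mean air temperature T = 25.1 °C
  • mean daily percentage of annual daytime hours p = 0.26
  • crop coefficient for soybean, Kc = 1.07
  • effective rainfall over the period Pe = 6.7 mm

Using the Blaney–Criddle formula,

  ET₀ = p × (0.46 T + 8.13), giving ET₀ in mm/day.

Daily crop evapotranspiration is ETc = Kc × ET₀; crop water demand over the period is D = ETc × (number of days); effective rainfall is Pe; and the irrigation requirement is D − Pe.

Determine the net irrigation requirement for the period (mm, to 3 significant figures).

48.0 mm

ET₀ = 0.26 × (0.46 × 25.1 + 8.13) = 0.26 × 19.676 = 5.1158 mm/d
ETc = Kc × ET₀ = 1.07 × 5.1158 = 5.4739 mm/d
Crop demand D = ETc × 10 d = 5.4739 × 10 = 54.739 mm
D − Pe = 54.739 − 6.7 = 48.039 mm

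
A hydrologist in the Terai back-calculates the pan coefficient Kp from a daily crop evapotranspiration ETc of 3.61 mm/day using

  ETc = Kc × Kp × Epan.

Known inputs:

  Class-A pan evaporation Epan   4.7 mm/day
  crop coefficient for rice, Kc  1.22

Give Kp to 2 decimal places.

0.63

ETc = Kc × Kp × Epan  ⇒  Kp = ETc / (Kc × Epan)
Kp = 3.61 / (1.22 × 4.7) = 3.61 / 5.734 = 0.6296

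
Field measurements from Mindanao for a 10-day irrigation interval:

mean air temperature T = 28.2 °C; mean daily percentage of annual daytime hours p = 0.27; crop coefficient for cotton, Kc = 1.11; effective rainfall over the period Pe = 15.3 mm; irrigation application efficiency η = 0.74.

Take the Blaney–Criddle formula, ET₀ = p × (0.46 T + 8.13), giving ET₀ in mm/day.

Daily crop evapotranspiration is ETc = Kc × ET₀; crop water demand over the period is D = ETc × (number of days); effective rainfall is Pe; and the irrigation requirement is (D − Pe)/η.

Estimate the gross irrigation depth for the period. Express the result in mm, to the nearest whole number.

65 mm

ET₀ = 0.27 × (0.46 × 28.2 + 8.13) = 0.27 × 21.102 = 5.6975 mm/d
ETc = Kc × ET₀ = 1.11 × 5.6975 = 6.3242 mm/d
Crop demand D = ETc × 10 d = 6.3242 × 10 = 63.242 mm
D − Pe = 63.242 − 15.3 = 47.942 mm
Gross irrigation = 47.942 / 0.74 = 64.786 mm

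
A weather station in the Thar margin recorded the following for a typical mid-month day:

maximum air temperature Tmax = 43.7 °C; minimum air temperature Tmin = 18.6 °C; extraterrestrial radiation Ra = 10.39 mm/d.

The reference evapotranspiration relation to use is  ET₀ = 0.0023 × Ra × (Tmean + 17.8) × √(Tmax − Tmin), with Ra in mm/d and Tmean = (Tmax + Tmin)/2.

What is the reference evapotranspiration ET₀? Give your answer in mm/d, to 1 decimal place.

Tmean = (43.7 + 18.6)/2 = 31.15 °C
ET₀ = 0.0023 × 10.39 × (31.15 + 17.8) × √25.1 = 0.0023 × 10.39 × 48.95 × 5.0100 = 5.8605 mm/d

5.9 mm/d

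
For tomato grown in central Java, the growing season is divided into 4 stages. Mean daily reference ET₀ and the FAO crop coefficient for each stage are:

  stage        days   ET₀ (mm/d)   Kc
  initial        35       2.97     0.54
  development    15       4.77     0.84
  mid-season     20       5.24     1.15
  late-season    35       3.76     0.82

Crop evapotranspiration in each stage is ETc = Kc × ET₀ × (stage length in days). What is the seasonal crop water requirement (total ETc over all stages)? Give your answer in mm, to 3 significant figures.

345 mm

initial: 0.54 × 2.97 × 35 = 56.13 mm
development: 0.84 × 4.77 × 15 = 60.10 mm
mid-season: 1.15 × 5.24 × 20 = 120.52 mm
late-season: 0.82 × 3.76 × 35 = 107.91 mm
Seasonal total = 344.66 mm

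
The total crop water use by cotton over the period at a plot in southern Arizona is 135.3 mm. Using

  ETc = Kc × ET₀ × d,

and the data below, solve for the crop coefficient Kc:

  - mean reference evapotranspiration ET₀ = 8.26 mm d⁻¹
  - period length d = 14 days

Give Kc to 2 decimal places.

1.17

ETc = Kc × ET₀ × d  ⇒  Kc = ETc / (ET₀ × d)
Kc = 135.3 / (8.26 × 14) = 135.3 / 115.64 = 1.1700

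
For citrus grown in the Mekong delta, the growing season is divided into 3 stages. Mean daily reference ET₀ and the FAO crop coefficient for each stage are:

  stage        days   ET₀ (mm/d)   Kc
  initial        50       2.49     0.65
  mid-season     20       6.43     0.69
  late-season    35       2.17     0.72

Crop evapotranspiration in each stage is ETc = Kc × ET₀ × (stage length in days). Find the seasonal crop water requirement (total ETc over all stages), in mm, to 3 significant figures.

initial: 0.65 × 2.49 × 50 = 80.93 mm
mid-season: 0.69 × 6.43 × 20 = 88.73 mm
late-season: 0.72 × 2.17 × 35 = 54.68 mm
Seasonal total = 224.34 mm

224 mm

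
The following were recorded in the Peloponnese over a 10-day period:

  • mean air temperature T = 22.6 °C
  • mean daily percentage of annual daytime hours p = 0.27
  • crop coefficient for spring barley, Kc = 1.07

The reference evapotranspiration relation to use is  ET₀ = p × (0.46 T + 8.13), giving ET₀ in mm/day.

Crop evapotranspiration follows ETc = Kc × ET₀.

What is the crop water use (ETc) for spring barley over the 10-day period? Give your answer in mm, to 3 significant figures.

53.5 mm

ET₀ = 0.27 × (0.46 × 22.6 + 8.13) = 0.27 × 18.526 = 5.0020 mm/d
ETc = Kc × ET₀ = 1.07 × 5.0020 = 5.3521 mm/d
Over 10 days: 5.3521 × 10 = 53.521 mm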